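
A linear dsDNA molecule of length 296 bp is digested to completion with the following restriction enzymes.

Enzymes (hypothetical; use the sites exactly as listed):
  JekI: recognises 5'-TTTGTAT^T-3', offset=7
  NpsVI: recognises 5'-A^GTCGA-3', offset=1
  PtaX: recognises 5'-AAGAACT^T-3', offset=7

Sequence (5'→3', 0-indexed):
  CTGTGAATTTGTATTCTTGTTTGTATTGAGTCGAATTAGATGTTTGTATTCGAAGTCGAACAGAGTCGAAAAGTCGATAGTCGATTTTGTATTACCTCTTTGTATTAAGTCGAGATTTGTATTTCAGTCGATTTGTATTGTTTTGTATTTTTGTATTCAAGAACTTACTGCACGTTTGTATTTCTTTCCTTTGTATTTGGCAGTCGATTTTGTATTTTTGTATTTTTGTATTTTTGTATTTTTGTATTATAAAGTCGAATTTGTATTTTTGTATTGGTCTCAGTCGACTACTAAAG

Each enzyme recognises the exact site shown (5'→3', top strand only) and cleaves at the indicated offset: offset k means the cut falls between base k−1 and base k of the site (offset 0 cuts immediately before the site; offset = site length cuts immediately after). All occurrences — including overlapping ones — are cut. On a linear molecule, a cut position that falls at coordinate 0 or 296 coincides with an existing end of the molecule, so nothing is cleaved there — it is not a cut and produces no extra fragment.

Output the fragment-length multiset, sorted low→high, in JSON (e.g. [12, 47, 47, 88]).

Per-enzyme occurrences:
  JekI TTTGTATT/7: at [7, 19, 42, 85, 98, 115, 131, 141, 149, 174, 189, 208, 216, 224, 232, 240, 259, 267] ⇒ [14, 26, 49, 92, 105, 122, 138, 148, 156, 181, 196, 215, 223, 231, 239, 247, 266, 274]
  NpsVI AGTCGA/1: at [28, 53, 63, 71, 78, 107, 125, 201, 252, 281] ⇒ [29, 54, 64, 72, 79, 108, 126, 202, 253, 282]
  PtaX AAGAACTT/7: at [158] ⇒ [165]

Pooled cuts: [14, 26, 29, 49, 54, 64, 72, 79, 92, 105, 108, 122, 126, 138, 148, 156, 165, 181, 196, 202, 215, 223, 231, 239, 247, 253, 266, 274, 282]

Fragments:
  [0,14): 14 bp
  [14,26): 12 bp
  [26,29): 3 bp
  [29,49): 20 bp
  [49,54): 5 bp
  [54,64): 10 bp
  [64,72): 8 bp
  [72,79): 7 bp
  [79,92): 13 bp
  [92,105): 13 bp
  [105,108): 3 bp
  [108,122): 14 bp
  [122,126): 4 bp
  [126,138): 12 bp
  [138,148): 10 bp
  [148,156): 8 bp
  [156,165): 9 bp
  [165,181): 16 bp
  [181,196): 15 bp
  [196,202): 6 bp
  [202,215): 13 bp
  [215,223): 8 bp
  [223,231): 8 bp
  [231,239): 8 bp
  [239,247): 8 bp
  [247,253): 6 bp
  [253,266): 13 bp
  [266,274): 8 bp
  [274,282): 8 bp
  [282,296): 14 bp

[3,3,4,5,6,6,7,8,8,8,8,8,8,8,8,9,10,10,12,12,13,13,13,13,14,14,14,15,16,20]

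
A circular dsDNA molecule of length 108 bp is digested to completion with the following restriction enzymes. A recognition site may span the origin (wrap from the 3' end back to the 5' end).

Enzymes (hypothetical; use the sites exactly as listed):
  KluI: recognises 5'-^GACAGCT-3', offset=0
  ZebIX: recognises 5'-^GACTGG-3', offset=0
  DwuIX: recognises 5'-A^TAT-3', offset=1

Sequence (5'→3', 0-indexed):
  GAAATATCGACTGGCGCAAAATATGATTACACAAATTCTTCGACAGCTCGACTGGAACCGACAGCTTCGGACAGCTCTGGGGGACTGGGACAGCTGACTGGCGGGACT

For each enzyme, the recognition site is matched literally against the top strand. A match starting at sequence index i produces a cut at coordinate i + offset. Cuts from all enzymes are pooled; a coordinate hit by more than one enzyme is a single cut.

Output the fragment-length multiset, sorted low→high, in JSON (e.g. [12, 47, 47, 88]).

Per-enzyme occurrences:
  KluI GACAGCT/0: at [41, 59, 69, 88] ⇒ [41, 59, 69, 88]
  ZebIX GACTGG/0: at [8, 49, 82, 95] ⇒ [8, 49, 82, 95]
  DwuIX ATAT/1: at [3, 20] ⇒ [4, 21]

All cut coordinates (distinct, sorted): [4, 8, 21, 41, 49, 59, 69, 82, 88, 95]

Fragment lengths:
  4→8: 4 bp
  8→21: 13 bp
  21→41: 20 bp
  41→49: 8 bp
  49→59: 10 bp
  59→69: 10 bp
  69→82: 13 bp
  82→88: 6 bp
  88→95: 7 bp
  95→4 (wrap): 108-95+4 = 17 bp

[4,6,7,8,10,10,13,13,17,20]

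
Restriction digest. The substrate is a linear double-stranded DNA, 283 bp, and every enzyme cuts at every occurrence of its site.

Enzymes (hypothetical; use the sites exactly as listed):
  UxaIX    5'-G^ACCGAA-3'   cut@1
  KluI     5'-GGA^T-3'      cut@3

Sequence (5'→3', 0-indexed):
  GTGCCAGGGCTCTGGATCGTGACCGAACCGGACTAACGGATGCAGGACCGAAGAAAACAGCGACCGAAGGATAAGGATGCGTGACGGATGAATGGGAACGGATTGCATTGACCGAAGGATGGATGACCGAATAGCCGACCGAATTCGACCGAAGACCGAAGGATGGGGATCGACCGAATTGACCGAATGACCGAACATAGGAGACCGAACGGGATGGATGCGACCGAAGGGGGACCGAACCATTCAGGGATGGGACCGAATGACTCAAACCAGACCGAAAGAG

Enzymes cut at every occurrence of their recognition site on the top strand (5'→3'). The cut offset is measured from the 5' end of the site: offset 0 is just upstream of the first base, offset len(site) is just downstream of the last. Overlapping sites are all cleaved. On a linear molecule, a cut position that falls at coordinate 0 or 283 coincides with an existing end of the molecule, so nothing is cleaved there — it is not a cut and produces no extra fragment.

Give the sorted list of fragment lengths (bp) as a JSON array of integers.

Per-enzyme occurrences:
  UxaIX (GACCGAA, off=1): starts [20, 45, 61, 109, 124, 136, 146, 153, 171, 180, 188, 202, 221, 232, 253, 272] → cuts [21, 46, 62, 110, 125, 137, 147, 154, 172, 181, 189, 203, 222, 233, 254, 273]
  KluI (GGAT, off=3): starts [13, 37, 68, 74, 85, 99, 116, 120, 160, 166, 211, 215, 247] → cuts [16, 40, 71, 77, 88, 102, 119, 123, 163, 169, 214, 218, 250]

Pooled cuts: [16, 21, 40, 46, 62, 71, 77, 88, 102, 110, 119, 123, 125, 137, 147, 154, 163, 169, 172, 181, 189, 203, 214, 218, 222, 233, 250, 254, 273]

Fragments:
  [0,16): 16 bp
  [16,21): 5 bp
  [21,40): 19 bp
  [40,46): 6 bp
  [46,62): 16 bp
  [62,71): 9 bp
  [71,77): 6 bp
  [77,88): 11 bp
  [88,102): 14 bp
  [102,110): 8 bp
  [110,119): 9 bp
  [119,123): 4 bp
  [123,125): 2 bp
  [125,137): 12 bp
  [137,147): 10 bp
  [147,154): 7 bp
  [154,163): 9 bp
  [163,169): 6 bp
  [169,172): 3 bp
  [172,181): 9 bp
  [181,189): 8 bp
  [189,203): 14 bp
  [203,214): 11 bp
  [214,218): 4 bp
  [218,222): 4 bp
  [222,233): 11 bp
  [233,250): 17 bp
  [250,254): 4 bp
  [254,273): 19 bp
  [273,283): 10 bp

[2,3,4,4,4,4,5,6,6,6,7,8,8,9,9,9,9,10,10,11,11,11,12,14,14,16,16,17,19,19]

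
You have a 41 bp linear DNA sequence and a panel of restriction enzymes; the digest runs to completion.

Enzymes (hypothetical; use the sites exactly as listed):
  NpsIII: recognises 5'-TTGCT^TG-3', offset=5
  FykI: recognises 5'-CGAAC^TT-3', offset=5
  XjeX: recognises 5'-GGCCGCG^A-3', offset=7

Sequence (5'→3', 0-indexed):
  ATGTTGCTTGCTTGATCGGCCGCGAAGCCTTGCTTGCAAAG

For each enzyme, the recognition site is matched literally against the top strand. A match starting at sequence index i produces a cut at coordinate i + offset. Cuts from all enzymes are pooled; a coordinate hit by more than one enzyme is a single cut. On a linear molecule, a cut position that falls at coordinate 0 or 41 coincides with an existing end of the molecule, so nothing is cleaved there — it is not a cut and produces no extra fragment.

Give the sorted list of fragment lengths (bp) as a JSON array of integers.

[4,7,8,10,12]

Per-enzyme occurrences:
  NpsIII TTGCTTG/5: at [3, 7, 29] ⇒ [8, 12, 34]
  FykI (CGAACTT, off=5): no sites
  XjeX GGCCGCGA/7: at [17] ⇒ [24]

Pooled cuts: [8, 12, 24, 34]

Fragment lengths:
  [0,8): 8 bp
  [8,12): 4 bp
  [12,24): 12 bp
  [24,34): 10 bp
  [34,41): 7 bp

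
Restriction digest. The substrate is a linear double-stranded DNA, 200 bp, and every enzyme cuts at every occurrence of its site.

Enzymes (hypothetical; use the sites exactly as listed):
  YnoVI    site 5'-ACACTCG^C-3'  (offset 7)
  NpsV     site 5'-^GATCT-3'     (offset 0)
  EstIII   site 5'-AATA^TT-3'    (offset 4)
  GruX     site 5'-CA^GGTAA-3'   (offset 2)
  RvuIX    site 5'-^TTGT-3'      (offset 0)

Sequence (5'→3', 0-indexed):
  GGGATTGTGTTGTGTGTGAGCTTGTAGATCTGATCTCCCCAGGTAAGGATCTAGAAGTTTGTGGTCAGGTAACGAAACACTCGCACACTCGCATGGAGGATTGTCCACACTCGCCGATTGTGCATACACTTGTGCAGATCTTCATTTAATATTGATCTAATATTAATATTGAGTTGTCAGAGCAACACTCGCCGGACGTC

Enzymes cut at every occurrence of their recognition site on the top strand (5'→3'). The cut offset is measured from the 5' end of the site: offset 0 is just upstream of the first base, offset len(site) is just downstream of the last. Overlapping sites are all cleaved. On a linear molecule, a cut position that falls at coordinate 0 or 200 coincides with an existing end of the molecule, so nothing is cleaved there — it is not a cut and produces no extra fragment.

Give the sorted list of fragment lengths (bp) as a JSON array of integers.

[2,4,4,5,5,5,5,6,6,7,8,9,9,9,9,10,11,12,12,13,15,16,18]

Per-enzyme occurrences:
  YnoVI ACACTCGC/7: at [76, 84, 106, 184] ⇒ [83, 91, 113, 191]
  NpsV GATCT/0: at [26, 31, 47, 136, 153] ⇒ [26, 31, 47, 136, 153]
  EstIII AATATT/4: at [147, 158, 164] ⇒ [151, 162, 168]
  GruX CAGGTAA/2: at [39, 65] ⇒ [41, 67]
  RvuIX TTGT/0: at [4, 9, 21, 58, 100, 117, 129, 173] ⇒ [4, 9, 21, 58, 100, 117, 129, 173]

All cut coordinates (distinct, sorted): [4, 9, 21, 26, 31, 41, 47, 58, 67, 83, 91, 100, 113, 117, 129, 136, 151, 153, 162, 168, 173, 191]

Fragments:
  [0,4): 4 bp
  [4,9): 5 bp
  [9,21): 12 bp
  [21,26): 5 bp
  [26,31): 5 bp
  [31,41): 10 bp
  [41,47): 6 bp
  [47,58): 11 bp
  [58,67): 9 bp
  [67,83): 16 bp
  [83,91): 8 bp
  [91,100): 9 bp
  [100,113): 13 bp
  [113,117): 4 bp
  [117,129): 12 bp
  [129,136): 7 bp
  [136,151): 15 bp
  [151,153): 2 bp
  [153,162): 9 bp
  [162,168): 6 bp
  [168,173): 5 bp
  [173,191): 18 bp
  [191,200): 9 bp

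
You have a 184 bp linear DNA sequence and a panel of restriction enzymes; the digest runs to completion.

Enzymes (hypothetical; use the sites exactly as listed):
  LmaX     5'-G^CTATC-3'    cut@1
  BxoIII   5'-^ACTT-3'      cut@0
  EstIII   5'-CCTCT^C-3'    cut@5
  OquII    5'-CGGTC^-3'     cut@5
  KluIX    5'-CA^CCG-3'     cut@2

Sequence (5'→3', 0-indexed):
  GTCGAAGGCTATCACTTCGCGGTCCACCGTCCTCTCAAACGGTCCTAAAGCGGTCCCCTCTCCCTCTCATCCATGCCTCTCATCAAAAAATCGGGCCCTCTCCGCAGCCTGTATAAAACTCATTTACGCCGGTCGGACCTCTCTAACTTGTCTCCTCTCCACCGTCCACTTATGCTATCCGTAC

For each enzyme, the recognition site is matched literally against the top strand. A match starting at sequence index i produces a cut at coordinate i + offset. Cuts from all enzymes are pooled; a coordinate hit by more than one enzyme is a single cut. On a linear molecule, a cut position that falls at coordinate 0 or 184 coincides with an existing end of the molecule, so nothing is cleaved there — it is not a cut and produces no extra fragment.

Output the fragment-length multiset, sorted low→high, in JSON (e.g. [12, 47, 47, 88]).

Site scan:
  LmaX GCTATC/1: at [7, 173] ⇒ [8, 174]
  BxoIII ACTT/0: at [13, 145, 167] ⇒ [13, 145, 167]
  EstIII CCTCTC/5: at [30, 56, 62, 75, 96, 137, 153] ⇒ [35, 61, 67, 80, 101, 142, 158]
  OquII CGGTC/5: at [19, 39, 50, 129] ⇒ [24, 44, 55, 134]
  KluIX CACCG/2: at [24, 159] ⇒ [26, 161]

Pooled cuts: [8, 13, 24, 26, 35, 44, 55, 61, 67, 80, 101, 134, 142, 145, 158, 161, 167, 174]

Fragments:
  [0,8): 8 bp
  [8,13): 5 bp
  [13,24): 11 bp
  [24,26): 2 bp
  [26,35): 9 bp
  [35,44): 9 bp
  [44,55): 11 bp
  [55,61): 6 bp
  [61,67): 6 bp
  [67,80): 13 bp
  [80,101): 21 bp
  [101,134): 33 bp
  [134,142): 8 bp
  [142,145): 3 bp
  [145,158): 13 bp
  [158,161): 3 bp
  [161,167): 6 bp
  [167,174): 7 bp
  [174,184): 10 bp

[2,3,3,5,6,6,6,7,8,8,9,9,10,11,11,13,13,21,33]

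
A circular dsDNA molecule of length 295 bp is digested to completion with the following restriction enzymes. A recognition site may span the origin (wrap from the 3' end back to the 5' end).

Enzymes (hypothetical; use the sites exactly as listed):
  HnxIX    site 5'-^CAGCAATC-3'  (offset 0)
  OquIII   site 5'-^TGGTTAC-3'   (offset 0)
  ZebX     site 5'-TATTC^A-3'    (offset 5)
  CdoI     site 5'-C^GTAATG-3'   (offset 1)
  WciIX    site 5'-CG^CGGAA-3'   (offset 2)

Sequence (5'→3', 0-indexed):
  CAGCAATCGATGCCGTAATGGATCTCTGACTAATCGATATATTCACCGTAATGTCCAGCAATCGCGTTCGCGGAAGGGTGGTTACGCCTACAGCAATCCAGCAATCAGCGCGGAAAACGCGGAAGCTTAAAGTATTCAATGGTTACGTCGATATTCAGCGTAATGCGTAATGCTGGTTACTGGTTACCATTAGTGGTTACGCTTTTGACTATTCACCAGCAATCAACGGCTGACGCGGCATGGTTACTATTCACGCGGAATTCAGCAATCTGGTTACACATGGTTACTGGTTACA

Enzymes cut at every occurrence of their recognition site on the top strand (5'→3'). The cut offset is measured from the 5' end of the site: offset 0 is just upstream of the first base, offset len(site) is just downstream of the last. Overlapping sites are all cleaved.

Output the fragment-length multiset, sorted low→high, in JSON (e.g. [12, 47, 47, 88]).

Per-enzyme occurrences:
  HnxIX (CAGCAATC, off=0): starts [0, 55, 90, 98, 216, 262] → cuts [0, 55, 90, 98, 216, 262]
  OquIII (TGGTTAC, off=0): starts [78, 139, 173, 180, 193, 240, 270, 280, 287] → cuts [78, 139, 173, 180, 193, 240, 270, 280, 287]
  ZebX (TATTCA, off=5): starts [39, 132, 151, 209, 247] → cuts [44, 137, 156, 214, 252]
  CdoI (CGTAATG, off=1): starts [13, 46, 158, 165] → cuts [14, 47, 159, 166]
  WciIX (CGCGGAA, off=2): starts [68, 108, 117, 253] → cuts [70, 110, 119, 255]

Pooled cuts: [0, 14, 44, 47, 55, 70, 78, 90, 98, 110, 119, 137, 139, 156, 159, 166, 173, 180, 193, 214, 216, 240, 252, 255, 262, 270, 280, 287]

Fragments:
  0→14: 14 bp
  14→44: 30 bp
  44→47: 3 bp
  47→55: 8 bp
  55→70: 15 bp
  70→78: 8 bp
  78→90: 12 bp
  90→98: 8 bp
  98→110: 12 bp
  110→119: 9 bp
  119→137: 18 bp
  137→139: 2 bp
  139→156: 17 bp
  156→159: 3 bp
  159→166: 7 bp
  166→173: 7 bp
  173→180: 7 bp
  180→193: 13 bp
  193→214: 21 bp
  214→216: 2 bp
  216→240: 24 bp
  240→252: 12 bp
  252→255: 3 bp
  255→262: 7 bp
  262→270: 8 bp
  270→280: 10 bp
  280→287: 7 bp
  287→0 (wrap): 295-287+0 = 8 bp

[2,2,3,3,3,7,7,7,7,7,8,8,8,8,8,9,10,12,12,12,13,14,15,17,18,21,24,30]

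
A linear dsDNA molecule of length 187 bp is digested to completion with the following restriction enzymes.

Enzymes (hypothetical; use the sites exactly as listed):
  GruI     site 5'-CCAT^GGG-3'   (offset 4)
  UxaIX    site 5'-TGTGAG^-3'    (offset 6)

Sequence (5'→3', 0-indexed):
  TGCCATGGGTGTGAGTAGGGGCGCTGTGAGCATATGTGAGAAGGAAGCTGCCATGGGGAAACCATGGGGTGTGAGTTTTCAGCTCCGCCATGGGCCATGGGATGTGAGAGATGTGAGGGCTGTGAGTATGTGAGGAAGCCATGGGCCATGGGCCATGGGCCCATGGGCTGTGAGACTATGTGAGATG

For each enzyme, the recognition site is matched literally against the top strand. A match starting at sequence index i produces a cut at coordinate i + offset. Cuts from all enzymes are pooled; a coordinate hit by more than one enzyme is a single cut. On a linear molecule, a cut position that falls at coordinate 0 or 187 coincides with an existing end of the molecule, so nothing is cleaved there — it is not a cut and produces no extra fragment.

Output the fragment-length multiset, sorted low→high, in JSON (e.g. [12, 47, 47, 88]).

Scan for sites:
  GruI CCATGGG/4: at [2, 50, 61, 87, 94, 138, 145, 152, 160] ⇒ [6, 54, 65, 91, 98, 142, 149, 156, 164]
  UxaIX TGTGAG/6: at [9, 24, 34, 69, 102, 111, 120, 128, 168, 178] ⇒ [15, 30, 40, 75, 108, 117, 126, 134, 174, 184]

Pooled cuts: [6, 15, 30, 40, 54, 65, 75, 91, 98, 108, 117, 126, 134, 142, 149, 156, 164, 174, 184]

Fragment lengths:
  [0,6): 6 bp
  [6,15): 9 bp
  [15,30): 15 bp
  [30,40): 10 bp
  [40,54): 14 bp
  [54,65): 11 bp
  [65,75): 10 bp
  [75,91): 16 bp
  [91,98): 7 bp
  [98,108): 10 bp
  [108,117): 9 bp
  [117,126): 9 bp
  [126,134): 8 bp
  [134,142): 8 bp
  [142,149): 7 bp
  [149,156): 7 bp
  [156,164): 8 bp
  [164,174): 10 bp
  [174,184): 10 bp
  [184,187): 3 bp

[3,6,7,7,7,8,8,8,9,9,9,10,10,10,10,10,11,14,15,16]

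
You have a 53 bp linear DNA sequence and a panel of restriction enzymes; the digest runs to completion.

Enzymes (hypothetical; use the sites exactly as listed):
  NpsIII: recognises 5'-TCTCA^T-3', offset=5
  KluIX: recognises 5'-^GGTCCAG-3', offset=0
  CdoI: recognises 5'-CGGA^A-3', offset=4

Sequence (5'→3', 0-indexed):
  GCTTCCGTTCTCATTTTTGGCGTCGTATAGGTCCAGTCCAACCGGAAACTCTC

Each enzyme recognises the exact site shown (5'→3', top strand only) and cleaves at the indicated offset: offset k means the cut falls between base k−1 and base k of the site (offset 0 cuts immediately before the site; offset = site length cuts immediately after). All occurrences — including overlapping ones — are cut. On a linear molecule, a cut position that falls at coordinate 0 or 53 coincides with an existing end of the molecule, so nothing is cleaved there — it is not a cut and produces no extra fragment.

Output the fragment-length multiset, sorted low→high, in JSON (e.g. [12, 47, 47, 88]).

Per-enzyme occurrences:
  NpsIII (TCTCAT, off=5): starts [8] → cuts [13]
  KluIX (GGTCCAG, off=0): starts [29] → cuts [29]
  CdoI (CGGAA, off=4): starts [42] → cuts [46]

All cut coordinates (distinct, sorted): [13, 29, 46]

Fragments:
  [0,13): 13 bp
  [13,29): 16 bp
  [29,46): 17 bp
  [46,53): 7 bp

[7,13,16,17]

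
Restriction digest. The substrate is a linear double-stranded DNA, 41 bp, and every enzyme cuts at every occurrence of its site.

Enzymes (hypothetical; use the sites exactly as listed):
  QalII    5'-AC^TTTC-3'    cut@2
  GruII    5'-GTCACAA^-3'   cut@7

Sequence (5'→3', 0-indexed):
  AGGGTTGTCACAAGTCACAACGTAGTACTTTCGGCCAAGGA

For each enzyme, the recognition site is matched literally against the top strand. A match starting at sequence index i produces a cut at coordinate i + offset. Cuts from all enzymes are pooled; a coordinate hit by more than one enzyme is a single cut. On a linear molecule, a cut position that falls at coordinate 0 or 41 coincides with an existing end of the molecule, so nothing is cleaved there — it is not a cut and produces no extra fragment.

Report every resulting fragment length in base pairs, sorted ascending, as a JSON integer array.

Site scan:
  QalII (ACTTTC, off=2): starts [26] → cuts [28]
  GruII (GTCACAA, off=7): starts [6, 13] → cuts [13, 20]

Pooled cuts: [13, 20, 28]

Fragments:
  [0,13): 13 bp
  [13,20): 7 bp
  [20,28): 8 bp
  [28,41): 13 bp

[7,8,13,13]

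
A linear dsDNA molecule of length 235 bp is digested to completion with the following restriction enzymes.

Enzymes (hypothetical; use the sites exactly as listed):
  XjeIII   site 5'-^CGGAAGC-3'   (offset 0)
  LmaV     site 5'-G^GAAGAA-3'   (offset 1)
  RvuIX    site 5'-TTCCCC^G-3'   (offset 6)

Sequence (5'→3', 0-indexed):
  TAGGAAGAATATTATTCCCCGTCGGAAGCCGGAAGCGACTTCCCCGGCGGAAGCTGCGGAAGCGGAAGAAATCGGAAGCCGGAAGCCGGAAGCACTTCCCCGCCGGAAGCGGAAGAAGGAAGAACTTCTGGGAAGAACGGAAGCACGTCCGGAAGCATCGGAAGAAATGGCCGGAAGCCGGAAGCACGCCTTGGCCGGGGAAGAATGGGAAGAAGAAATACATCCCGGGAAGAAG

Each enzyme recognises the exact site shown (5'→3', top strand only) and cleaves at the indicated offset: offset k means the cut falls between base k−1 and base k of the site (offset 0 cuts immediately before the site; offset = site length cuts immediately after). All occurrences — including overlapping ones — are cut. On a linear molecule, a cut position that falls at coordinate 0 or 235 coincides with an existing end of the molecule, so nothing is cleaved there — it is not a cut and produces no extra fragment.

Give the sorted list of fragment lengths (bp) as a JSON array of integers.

[2,2,2,3,6,7,7,7,7,7,7,8,8,8,9,9,11,11,12,13,15,16,17,20,21]

Site scan:
  XjeIII CGGAAGC/0: at [22, 29, 47, 56, 72, 79, 86, 103, 137, 149, 171, 178] ⇒ [22, 29, 47, 56, 72, 79, 86, 103, 137, 149, 171, 178]
  LmaV GGAAGAA/1: at [2, 63, 110, 117, 130, 159, 198, 207, 227] ⇒ [3, 64, 111, 118, 131, 160, 199, 208, 228]
  RvuIX TTCCCCG/6: at [14, 39, 95] ⇒ [20, 45, 101]

All cut coordinates (distinct, sorted): [3, 20, 22, 29, 45, 47, 56, 64, 72, 79, 86, 101, 103, 111, 118, 131, 137, 149, 160, 171, 178, 199, 208, 228]

Fragments:
  [0,3): 3 bp
  [3,20): 17 bp
  [20,22): 2 bp
  [22,29): 7 bp
  [29,45): 16 bp
  [45,47): 2 bp
  [47,56): 9 bp
  [56,64): 8 bp
  [64,72): 8 bp
  [72,79): 7 bp
  [79,86): 7 bp
  [86,101): 15 bp
  [101,103): 2 bp
  [103,111): 8 bp
  [111,118): 7 bp
  [118,131): 13 bp
  [131,137): 6 bp
  [137,149): 12 bp
  [149,160): 11 bp
  [160,171): 11 bp
  [171,178): 7 bp
  [178,199): 21 bp
  [199,208): 9 bp
  [208,228): 20 bp
  [228,235): 7 bp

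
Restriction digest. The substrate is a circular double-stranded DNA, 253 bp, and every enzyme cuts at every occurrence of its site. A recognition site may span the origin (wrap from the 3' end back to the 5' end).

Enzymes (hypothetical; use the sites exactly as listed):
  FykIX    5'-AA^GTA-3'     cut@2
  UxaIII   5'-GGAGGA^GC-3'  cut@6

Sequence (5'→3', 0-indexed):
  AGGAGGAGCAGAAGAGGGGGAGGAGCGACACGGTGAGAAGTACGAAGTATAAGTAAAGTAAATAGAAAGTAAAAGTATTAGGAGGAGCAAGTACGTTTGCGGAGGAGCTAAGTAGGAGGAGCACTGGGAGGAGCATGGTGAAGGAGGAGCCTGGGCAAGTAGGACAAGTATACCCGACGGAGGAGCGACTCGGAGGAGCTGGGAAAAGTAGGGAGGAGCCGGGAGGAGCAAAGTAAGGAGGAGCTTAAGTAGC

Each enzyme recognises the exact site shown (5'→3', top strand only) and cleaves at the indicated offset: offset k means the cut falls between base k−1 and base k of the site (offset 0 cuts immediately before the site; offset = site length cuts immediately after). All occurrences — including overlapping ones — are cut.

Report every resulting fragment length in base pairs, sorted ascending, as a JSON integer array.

[4,5,5,5,6,6,6,7,9,9,10,10,10,10,10,11,12,12,12,13,15,16,16,17,17]

Per-enzyme occurrences:
  FykIX (AAGTA, off=2): starts [37, 44, 50, 55, 66, 72, 88, 109, 156, 165, 205, 230, 246] → cuts [39, 46, 52, 57, 68, 74, 90, 111, 158, 167, 207, 232, 248]
  UxaIII (GGAGGAGC, off=6): starts [1, 18, 80, 100, 114, 126, 142, 178, 191, 211, 221, 236] → cuts [7, 24, 86, 106, 120, 132, 148, 184, 197, 217, 227, 242]

Pooled cuts: [7, 24, 39, 46, 52, 57, 68, 74, 86, 90, 106, 111, 120, 132, 148, 158, 167, 184, 197, 207, 217, 227, 232, 242, 248]

Fragment lengths:
  7→24: 17 bp
  24→39: 15 bp
  39→46: 7 bp
  46→52: 6 bp
  52→57: 5 bp
  57→68: 11 bp
  68→74: 6 bp
  74→86: 12 bp
  86→90: 4 bp
  90→106: 16 bp
  106→111: 5 bp
  111→120: 9 bp
  120→132: 12 bp
  132→148: 16 bp
  148→158: 10 bp
  158→167: 9 bp
  167→184: 17 bp
  184→197: 13 bp
  197→207: 10 bp
  207→217: 10 bp
  217→227: 10 bp
  227→232: 5 bp
  232→242: 10 bp
  242→248: 6 bp
  248→7 (wrap): 253-248+7 = 12 bp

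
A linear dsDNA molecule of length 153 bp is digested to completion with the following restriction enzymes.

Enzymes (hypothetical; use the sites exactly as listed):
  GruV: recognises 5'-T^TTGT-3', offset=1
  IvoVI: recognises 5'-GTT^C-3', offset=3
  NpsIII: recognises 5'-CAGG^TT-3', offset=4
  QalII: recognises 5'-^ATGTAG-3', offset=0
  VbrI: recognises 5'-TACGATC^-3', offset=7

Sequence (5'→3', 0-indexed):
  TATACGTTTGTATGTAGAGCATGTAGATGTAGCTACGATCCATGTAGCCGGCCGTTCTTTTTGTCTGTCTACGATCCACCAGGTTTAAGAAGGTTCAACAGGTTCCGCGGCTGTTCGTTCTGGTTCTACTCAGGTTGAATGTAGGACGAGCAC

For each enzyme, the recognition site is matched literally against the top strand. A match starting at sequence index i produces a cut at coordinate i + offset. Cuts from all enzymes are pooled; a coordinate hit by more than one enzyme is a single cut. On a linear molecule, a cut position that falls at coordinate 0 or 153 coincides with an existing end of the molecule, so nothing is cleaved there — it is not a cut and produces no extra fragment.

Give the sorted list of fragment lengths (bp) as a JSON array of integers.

Site scan:
  GruV (TTTGT, off=1): starts [6, 59] → cuts [7, 60]
  IvoVI (GTTC, off=3): starts [53, 92, 101, 112, 116, 122] → cuts [56, 95, 104, 115, 119, 125]
  NpsIII (CAGGTT, off=4): starts [79, 98, 130] → cuts [83, 102, 134]
  QalII (ATGTAG, off=0): starts [11, 20, 26, 41, 138] → cuts [11, 20, 26, 41, 138]
  VbrI (TACGATC, off=7): starts [33, 69] → cuts [40, 76]

Pooled cuts: [7, 11, 20, 26, 40, 41, 56, 60, 76, 83, 95, 102, 104, 115, 119, 125, 134, 138]

Fragments:
  [0,7): 7 bp
  [7,11): 4 bp
  [11,20): 9 bp
  [20,26): 6 bp
  [26,40): 14 bp
  [40,41): 1 bp
  [41,56): 15 bp
  [56,60): 4 bp
  [60,76): 16 bp
  [76,83): 7 bp
  [83,95): 12 bp
  [95,102): 7 bp
  [102,104): 2 bp
  [104,115): 11 bp
  [115,119): 4 bp
  [119,125): 6 bp
  [125,134): 9 bp
  [134,138): 4 bp
  [138,153): 15 bp

[1,2,4,4,4,4,6,6,7,7,7,9,9,11,12,14,15,15,16]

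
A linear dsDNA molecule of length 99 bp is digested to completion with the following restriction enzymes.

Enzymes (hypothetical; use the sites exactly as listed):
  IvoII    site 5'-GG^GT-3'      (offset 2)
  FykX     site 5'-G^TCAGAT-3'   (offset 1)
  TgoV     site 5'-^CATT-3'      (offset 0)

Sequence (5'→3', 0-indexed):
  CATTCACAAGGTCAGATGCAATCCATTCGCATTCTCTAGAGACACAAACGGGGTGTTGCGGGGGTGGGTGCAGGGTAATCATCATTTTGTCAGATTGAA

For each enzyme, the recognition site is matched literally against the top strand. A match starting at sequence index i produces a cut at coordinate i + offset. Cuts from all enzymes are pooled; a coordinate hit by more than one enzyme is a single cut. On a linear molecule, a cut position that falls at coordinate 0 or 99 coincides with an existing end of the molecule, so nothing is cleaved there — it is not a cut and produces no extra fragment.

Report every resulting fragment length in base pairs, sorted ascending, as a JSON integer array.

[4,6,7,7,8,10,11,11,12,23]

Per-enzyme occurrences:
  IvoII GGGT/2: at [50, 61, 65, 72] ⇒ [52, 63, 67, 74]
  FykX GTCAGAT/1: at [10, 88] ⇒ [11, 89]
  TgoV CATT/0: at [0, 23, 29, 82] ⇒ [23, 29, 82] (position 0 is a terminus of the linear molecule — no cut)

All cut coordinates (distinct, sorted): [11, 23, 29, 52, 63, 67, 74, 82, 89]

Fragments:
  [0,11): 11 bp
  [11,23): 12 bp
  [23,29): 6 bp
  [29,52): 23 bp
  [52,63): 11 bp
  [63,67): 4 bp
  [67,74): 7 bp
  [74,82): 8 bp
  [82,89): 7 bp
  [89,99): 10 bp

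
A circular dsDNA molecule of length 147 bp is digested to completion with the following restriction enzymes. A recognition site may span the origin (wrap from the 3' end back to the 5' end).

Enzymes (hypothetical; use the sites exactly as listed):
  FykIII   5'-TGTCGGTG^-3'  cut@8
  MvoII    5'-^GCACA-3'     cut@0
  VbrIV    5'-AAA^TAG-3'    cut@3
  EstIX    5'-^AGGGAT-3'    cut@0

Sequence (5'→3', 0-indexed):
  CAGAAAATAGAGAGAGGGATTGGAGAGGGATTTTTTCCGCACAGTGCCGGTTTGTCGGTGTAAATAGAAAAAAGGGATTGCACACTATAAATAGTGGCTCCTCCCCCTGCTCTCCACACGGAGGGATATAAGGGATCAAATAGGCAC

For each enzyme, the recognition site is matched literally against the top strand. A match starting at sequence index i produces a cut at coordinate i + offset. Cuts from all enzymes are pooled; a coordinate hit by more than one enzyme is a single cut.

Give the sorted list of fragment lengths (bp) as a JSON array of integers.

Scan for sites:
  FykIII (TGTCGGTG, off=8): starts [52] → cuts [60]
  MvoII (GCACA, off=0): starts [38, 79] → cuts [38, 79]
  VbrIV (AAATAG, off=3): starts [4, 61, 88, 137] → cuts [7, 64, 91, 140]
  EstIX (AGGGAT, off=0): starts [14, 25, 72, 121, 130] → cuts [14, 25, 72, 121, 130]

All cut coordinates (distinct, sorted): [7, 14, 25, 38, 60, 64, 72, 79, 91, 121, 130, 140]

Fragments:
  7→14: 7 bp
  14→25: 11 bp
  25→38: 13 bp
  38→60: 22 bp
  60→64: 4 bp
  64→72: 8 bp
  72→79: 7 bp
  79→91: 12 bp
  91→121: 30 bp
  121→130: 9 bp
  130→140: 10 bp
  140→7 (wrap): 147-140+7 = 14 bp

[4,7,7,8,9,10,11,12,13,14,22,30]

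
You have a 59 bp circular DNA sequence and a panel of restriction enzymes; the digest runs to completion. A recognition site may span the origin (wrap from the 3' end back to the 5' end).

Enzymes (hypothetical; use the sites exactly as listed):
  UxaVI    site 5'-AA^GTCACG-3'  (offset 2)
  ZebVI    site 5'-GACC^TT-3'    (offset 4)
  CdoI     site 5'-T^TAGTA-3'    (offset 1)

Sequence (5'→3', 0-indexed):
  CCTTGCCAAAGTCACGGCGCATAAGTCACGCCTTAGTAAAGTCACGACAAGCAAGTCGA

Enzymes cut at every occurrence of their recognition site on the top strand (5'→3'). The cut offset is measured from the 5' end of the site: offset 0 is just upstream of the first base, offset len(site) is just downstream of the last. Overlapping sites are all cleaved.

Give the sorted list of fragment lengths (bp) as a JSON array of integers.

Scan for sites:
  UxaVI AAGTCACG/2: at [8, 22, 38] ⇒ [10, 24, 40]
  ZebVI GACCTT/4: at [57] ⇒ [2]
  CdoI TTAGTA/1: at [32] ⇒ [33]

Pooled cuts: [2, 10, 24, 33, 40]

Fragment lengths:
  2→10: 8 bp
  10→24: 14 bp
  24→33: 9 bp
  33→40: 7 bp
  40→2 (wrap): 59-40+2 = 21 bp

[7,8,9,14,21]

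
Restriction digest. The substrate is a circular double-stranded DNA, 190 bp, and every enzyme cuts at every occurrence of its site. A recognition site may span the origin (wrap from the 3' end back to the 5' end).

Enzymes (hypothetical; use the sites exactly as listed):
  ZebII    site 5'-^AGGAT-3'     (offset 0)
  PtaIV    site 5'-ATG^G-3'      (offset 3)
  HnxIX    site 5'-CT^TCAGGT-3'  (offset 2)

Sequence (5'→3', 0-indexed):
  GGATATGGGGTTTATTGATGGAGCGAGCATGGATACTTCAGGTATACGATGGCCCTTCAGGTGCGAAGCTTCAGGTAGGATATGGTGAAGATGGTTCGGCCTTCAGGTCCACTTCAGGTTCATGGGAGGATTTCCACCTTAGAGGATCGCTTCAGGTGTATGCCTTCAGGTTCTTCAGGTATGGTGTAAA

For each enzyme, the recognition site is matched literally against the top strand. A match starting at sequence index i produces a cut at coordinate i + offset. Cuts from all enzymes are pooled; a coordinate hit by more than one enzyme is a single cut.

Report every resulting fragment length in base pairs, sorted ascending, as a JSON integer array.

Scan for sites:
  ZebII (AGGAT, off=0): starts [76, 126, 142, 189] → cuts [76, 126, 142, 189]
  PtaIV (ATGG, off=3): starts [4, 17, 28, 48, 81, 90, 121, 180] → cuts [7, 20, 31, 51, 84, 93, 124, 183]
  HnxIX (CTTCAGGT, off=2): starts [35, 54, 68, 100, 111, 149, 163, 172] → cuts [37, 56, 70, 102, 113, 151, 165, 174]

Pooled cuts: [7, 20, 31, 37, 51, 56, 70, 76, 84, 93, 102, 113, 124, 126, 142, 151, 165, 174, 183, 189]

Fragment lengths:
  7→20: 13 bp
  20→31: 11 bp
  31→37: 6 bp
  37→51: 14 bp
  51→56: 5 bp
  56→70: 14 bp
  70→76: 6 bp
  76→84: 8 bp
  84→93: 9 bp
  93→102: 9 bp
  102→113: 11 bp
  113→124: 11 bp
  124→126: 2 bp
  126→142: 16 bp
  142→151: 9 bp
  151→165: 14 bp
  165→174: 9 bp
  174→183: 9 bp
  183→189: 6 bp
  189→7 (wrap): 190-189+7 = 8 bp

[2,5,6,6,6,8,8,9,9,9,9,9,11,11,11,13,14,14,14,16]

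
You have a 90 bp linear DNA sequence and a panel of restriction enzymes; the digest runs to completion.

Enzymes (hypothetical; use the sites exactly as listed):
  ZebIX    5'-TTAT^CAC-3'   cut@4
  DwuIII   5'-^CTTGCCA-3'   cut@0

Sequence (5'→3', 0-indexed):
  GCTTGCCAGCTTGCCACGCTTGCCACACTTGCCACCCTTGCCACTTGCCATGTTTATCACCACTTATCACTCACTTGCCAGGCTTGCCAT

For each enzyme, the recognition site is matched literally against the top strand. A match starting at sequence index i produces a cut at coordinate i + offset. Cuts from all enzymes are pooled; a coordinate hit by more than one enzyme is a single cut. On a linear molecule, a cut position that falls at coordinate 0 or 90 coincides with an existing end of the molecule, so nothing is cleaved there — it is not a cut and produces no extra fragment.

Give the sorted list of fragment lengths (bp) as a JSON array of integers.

Site scan:
  ZebIX TTATCAC/4: at [53, 63] ⇒ [57, 67]
  DwuIII CTTGCCA/0: at [1, 9, 18, 27, 36, 43, 73, 82] ⇒ [1, 9, 18, 27, 36, 43, 73, 82]

Pooled cuts: [1, 9, 18, 27, 36, 43, 57, 67, 73, 82]

Fragments:
  [0,1): 1 bp
  [1,9): 8 bp
  [9,18): 9 bp
  [18,27): 9 bp
  [27,36): 9 bp
  [36,43): 7 bp
  [43,57): 14 bp
  [57,67): 10 bp
  [67,73): 6 bp
  [73,82): 9 bp
  [82,90): 8 bp

[1,6,7,8,8,9,9,9,9,10,14]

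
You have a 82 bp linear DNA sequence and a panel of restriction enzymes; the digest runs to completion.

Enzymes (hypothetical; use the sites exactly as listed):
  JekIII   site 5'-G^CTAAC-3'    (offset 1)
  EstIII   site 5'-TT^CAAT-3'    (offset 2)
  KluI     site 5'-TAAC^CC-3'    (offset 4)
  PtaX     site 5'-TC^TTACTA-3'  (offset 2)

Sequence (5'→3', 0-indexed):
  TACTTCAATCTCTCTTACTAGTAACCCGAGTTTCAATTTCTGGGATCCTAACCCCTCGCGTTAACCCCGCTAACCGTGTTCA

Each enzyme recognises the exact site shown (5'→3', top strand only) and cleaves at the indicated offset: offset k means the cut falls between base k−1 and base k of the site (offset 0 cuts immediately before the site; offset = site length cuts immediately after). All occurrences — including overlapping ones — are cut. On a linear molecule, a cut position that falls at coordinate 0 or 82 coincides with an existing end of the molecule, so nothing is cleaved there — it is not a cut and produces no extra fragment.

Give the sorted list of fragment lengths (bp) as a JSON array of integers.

[4,5,8,9,11,13,13,19]

Scan for sites:
  JekIII GCTAAC/1: at [68] ⇒ [69]
  EstIII TTCAAT/2: at [3, 31] ⇒ [5, 33]
  KluI TAACCC/4: at [21, 48, 61] ⇒ [25, 52, 65]
  PtaX TCTTACTA/2: at [12] ⇒ [14]

Pooled cuts: [5, 14, 25, 33, 52, 65, 69]

Fragment lengths:
  [0,5): 5 bp
  [5,14): 9 bp
  [14,25): 11 bp
  [25,33): 8 bp
  [33,52): 19 bp
  [52,65): 13 bp
  [65,69): 4 bp
  [69,82): 13 bp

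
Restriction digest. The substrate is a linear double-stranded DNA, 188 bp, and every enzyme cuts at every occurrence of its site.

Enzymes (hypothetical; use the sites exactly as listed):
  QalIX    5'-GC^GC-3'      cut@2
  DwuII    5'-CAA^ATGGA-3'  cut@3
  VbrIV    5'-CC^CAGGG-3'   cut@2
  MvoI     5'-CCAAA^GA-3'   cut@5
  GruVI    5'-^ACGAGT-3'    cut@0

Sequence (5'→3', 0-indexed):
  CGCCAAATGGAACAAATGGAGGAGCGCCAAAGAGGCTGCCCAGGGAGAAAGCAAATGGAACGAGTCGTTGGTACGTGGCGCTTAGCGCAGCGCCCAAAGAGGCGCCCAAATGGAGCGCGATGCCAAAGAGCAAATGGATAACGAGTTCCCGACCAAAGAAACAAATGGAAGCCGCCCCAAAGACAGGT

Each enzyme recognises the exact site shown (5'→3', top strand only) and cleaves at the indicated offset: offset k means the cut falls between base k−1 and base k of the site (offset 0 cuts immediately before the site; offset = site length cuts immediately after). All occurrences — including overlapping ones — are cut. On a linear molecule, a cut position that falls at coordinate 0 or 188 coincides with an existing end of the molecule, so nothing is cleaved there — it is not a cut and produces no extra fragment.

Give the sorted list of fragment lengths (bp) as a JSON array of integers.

Site scan:
  QalIX GCGC/2: at [23, 77, 84, 89, 101, 114] ⇒ [25, 79, 86, 91, 103, 116]
  DwuII CAAATGGA/3: at [3, 12, 51, 106, 130, 161] ⇒ [6, 15, 54, 109, 133, 164]
  VbrIV CCCAGGG/2: at [38] ⇒ [40]
  MvoI CCAAAGA/5: at [26, 93, 122, 152, 176] ⇒ [31, 98, 127, 157, 181]
  GruVI ACGAGT/0: at [59, 140] ⇒ [59, 140]

Pooled cuts: [6, 15, 25, 31, 40, 54, 59, 79, 86, 91, 98, 103, 109, 116, 127, 133, 140, 157, 164, 181]

Fragments:
  [0,6): 6 bp
  [6,15): 9 bp
  [15,25): 10 bp
  [25,31): 6 bp
  [31,40): 9 bp
  [40,54): 14 bp
  [54,59): 5 bp
  [59,79): 20 bp
  [79,86): 7 bp
  [86,91): 5 bp
  [91,98): 7 bp
  [98,103): 5 bp
  [103,109): 6 bp
  [109,116): 7 bp
  [116,127): 11 bp
  [127,133): 6 bp
  [133,140): 7 bp
  [140,157): 17 bp
  [157,164): 7 bp
  [164,181): 17 bp
  [181,188): 7 bp

[5,5,5,6,6,6,6,7,7,7,7,7,7,9,9,10,11,14,17,17,20]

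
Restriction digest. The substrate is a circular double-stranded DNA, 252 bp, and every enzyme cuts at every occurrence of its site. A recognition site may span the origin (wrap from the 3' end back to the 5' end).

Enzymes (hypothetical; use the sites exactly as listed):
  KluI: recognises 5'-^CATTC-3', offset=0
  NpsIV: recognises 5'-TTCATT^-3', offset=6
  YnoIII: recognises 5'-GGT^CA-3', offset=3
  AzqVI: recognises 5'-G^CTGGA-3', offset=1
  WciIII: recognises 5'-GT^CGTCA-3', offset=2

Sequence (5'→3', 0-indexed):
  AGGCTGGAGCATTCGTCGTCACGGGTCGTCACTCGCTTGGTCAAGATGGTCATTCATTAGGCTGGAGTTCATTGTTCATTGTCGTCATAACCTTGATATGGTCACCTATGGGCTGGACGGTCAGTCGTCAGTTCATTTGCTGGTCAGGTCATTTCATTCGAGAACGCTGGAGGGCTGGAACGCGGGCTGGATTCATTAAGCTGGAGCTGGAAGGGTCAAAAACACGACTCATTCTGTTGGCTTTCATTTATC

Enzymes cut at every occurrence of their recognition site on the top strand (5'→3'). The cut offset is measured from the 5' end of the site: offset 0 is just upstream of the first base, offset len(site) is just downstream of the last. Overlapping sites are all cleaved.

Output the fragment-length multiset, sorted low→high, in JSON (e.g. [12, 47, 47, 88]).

[2,3,3,4,4,5,5,6,6,7,7,7,7,8,8,8,9,9,10,10,10,11,12,12,12,13,15,19,20]

Per-enzyme occurrences:
  KluI (CATTC, off=0): starts [9, 50, 154, 229] → cuts [9, 50, 154, 229]
  NpsIV (TTCATT, off=6): starts [52, 67, 74, 131, 152, 191, 242] → cuts [58, 73, 80, 137, 158, 197, 248]
  YnoIII (GGTCA, off=3): starts [38, 47, 99, 118, 141, 146, 213] → cuts [41, 50, 102, 121, 144, 149, 216]
  AzqVI (GCTGGA, off=1): starts [2, 60, 111, 165, 173, 185, 199, 205] → cuts [3, 61, 112, 166, 174, 186, 200, 206]
  WciIII (GTCGTCA, off=2): starts [14, 24, 80, 123] → cuts [16, 26, 82, 125]

All cut coordinates (distinct, sorted): [3, 9, 16, 26, 41, 50, 58, 61, 73, 80, 82, 102, 112, 121, 125, 137, 144, 149, 154, 158, 166, 174, 186, 197, 200, 206, 216, 229, 248]

Fragment lengths:
  3→9: 6 bp
  9→16: 7 bp
  16→26: 10 bp
  26→41: 15 bp
  41→50: 9 bp
  50→58: 8 bp
  58→61: 3 bp
  61→73: 12 bp
  73→80: 7 bp
  80→82: 2 bp
  82→102: 20 bp
  102→112: 10 bp
  112→121: 9 bp
  121→125: 4 bp
  125→137: 12 bp
  137→144: 7 bp
  144→149: 5 bp
  149→154: 5 bp
  154→158: 4 bp
  158→166: 8 bp
  166→174: 8 bp
  174→186: 12 bp
  186→197: 11 bp
  197→200: 3 bp
  200→206: 6 bp
  206→216: 10 bp
  216→229: 13 bp
  229→248: 19 bp
  248→3 (wrap): 252-248+3 = 7 bp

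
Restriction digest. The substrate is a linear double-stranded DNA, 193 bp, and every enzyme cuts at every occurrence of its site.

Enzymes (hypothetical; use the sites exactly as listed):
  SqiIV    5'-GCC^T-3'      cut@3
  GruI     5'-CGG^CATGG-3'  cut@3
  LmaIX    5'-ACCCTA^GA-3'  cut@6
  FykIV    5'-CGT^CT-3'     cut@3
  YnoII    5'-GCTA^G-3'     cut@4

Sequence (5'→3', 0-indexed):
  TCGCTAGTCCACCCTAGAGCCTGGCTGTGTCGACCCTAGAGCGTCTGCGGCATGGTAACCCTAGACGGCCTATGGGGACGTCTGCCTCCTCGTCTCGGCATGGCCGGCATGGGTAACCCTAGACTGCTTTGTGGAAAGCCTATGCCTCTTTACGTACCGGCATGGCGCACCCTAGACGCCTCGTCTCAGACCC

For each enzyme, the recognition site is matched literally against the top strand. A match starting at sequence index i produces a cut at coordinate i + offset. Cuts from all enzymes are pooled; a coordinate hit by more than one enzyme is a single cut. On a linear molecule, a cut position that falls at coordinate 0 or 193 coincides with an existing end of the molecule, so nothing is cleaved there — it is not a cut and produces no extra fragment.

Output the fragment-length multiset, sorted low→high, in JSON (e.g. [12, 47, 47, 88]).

Scan for sites:
  SqiIV (GCCT, off=3): starts [18, 67, 83, 137, 143, 177] → cuts [21, 70, 86, 140, 146, 180]
  GruI (CGGCATGG, off=3): starts [47, 95, 104, 157] → cuts [50, 98, 107, 160]
  LmaIX (ACCCTAGA, off=6): starts [10, 32, 57, 115, 168] → cuts [16, 38, 63, 121, 174]
  FykIV (CGTCT, off=3): starts [41, 78, 90, 181] → cuts [44, 81, 93, 184]
  YnoII (GCTAG, off=4): starts [2] → cuts [6]

All cut coordinates (distinct, sorted): [6, 16, 21, 38, 44, 50, 63, 70, 81, 86, 93, 98, 107, 121, 140, 146, 160, 174, 180, 184]

Fragment lengths:
  [0,6): 6 bp
  [6,16): 10 bp
  [16,21): 5 bp
  [21,38): 17 bp
  [38,44): 6 bp
  [44,50): 6 bp
  [50,63): 13 bp
  [63,70): 7 bp
  [70,81): 11 bp
  [81,86): 5 bp
  [86,93): 7 bp
  [93,98): 5 bp
  [98,107): 9 bp
  [107,121): 14 bp
  [121,140): 19 bp
  [140,146): 6 bp
  [146,160): 14 bp
  [160,174): 14 bp
  [174,180): 6 bp
  [180,184): 4 bp
  [184,193): 9 bp

[4,5,5,5,6,6,6,6,6,7,7,9,9,10,11,13,14,14,14,17,19]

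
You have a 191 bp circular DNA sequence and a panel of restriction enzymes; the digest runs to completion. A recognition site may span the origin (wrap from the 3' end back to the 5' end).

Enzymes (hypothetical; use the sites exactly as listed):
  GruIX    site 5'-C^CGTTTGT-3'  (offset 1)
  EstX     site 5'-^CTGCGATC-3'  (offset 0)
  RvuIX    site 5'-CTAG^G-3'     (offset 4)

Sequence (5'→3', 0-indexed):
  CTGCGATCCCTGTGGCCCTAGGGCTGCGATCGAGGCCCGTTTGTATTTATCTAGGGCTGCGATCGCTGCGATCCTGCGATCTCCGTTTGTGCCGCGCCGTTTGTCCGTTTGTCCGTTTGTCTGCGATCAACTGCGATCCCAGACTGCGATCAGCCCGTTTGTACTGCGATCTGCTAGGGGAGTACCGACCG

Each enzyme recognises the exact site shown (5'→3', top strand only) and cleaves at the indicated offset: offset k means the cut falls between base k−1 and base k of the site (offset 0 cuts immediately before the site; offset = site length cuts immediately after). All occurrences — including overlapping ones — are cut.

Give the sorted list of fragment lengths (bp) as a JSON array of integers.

[2,2,7,8,8,8,8,9,10,10,12,13,14,14,14,14,17,21]

Site scan:
  GruIX (CCGTTTGT, off=1): starts [36, 82, 96, 104, 112, 154] → cuts [37, 83, 97, 105, 113, 155]
  EstX (CTGCGATC, off=0): starts [0, 23, 56, 65, 73, 120, 130, 143, 163] → cuts [0, 23, 56, 65, 73, 120, 130, 143, 163]
  RvuIX (CTAGG, off=4): starts [17, 50, 173] → cuts [21, 54, 177]

All cut coordinates (distinct, sorted): [0, 21, 23, 37, 54, 56, 65, 73, 83, 97, 105, 113, 120, 130, 143, 155, 163, 177]

Fragments:
  0→21: 21 bp
  21→23: 2 bp
  23→37: 14 bp
  37→54: 17 bp
  54→56: 2 bp
  56→65: 9 bp
  65→73: 8 bp
  73→83: 10 bp
  83→97: 14 bp
  97→105: 8 bp
  105→113: 8 bp
  113→120: 7 bp
  120→130: 10 bp
  130→143: 13 bp
  143→155: 12 bp
  155→163: 8 bp
  163→177: 14 bp
  177→0 (wrap): 191-177+0 = 14 bp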